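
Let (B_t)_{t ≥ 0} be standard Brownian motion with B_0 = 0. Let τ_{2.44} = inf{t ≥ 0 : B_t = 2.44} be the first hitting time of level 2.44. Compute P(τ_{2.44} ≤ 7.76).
P(τ_{2.44} ≤ 7.76) = 2(1 − Φ(2.44/√7.76)) = 2(1 − Φ(0.8759)) ≈ 0.3811

By the reflection principle for standard BM, P(τ_b ≤ t) = 2 · P(B_t ≥ b). Since B_t ~ N(0, t), P(B_t ≥ 2.44) = 1 − Φ(2.44/√t) = 1 − Φ(2.44/√7.76) = 1 − Φ(0.8759) ≈ 0.19054. Doubling: P(τ_{2.44} ≤ 7.76) ≈ 2 · 0.19054 = 0.38108 ≈ 0.3811.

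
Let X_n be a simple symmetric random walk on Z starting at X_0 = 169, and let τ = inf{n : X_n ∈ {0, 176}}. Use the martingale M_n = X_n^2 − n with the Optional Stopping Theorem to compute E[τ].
E[τ] = 1183

M_n = X_n^2 − n is a martingale (since E[X_{n+1}^2 | F_n] = X_n^2 + 1). By OST (τ has finite mean in a bounded region), E[M_τ] = E[M_0] = X_0^2 − 0 = 169^2 = 28561. Also E[M_τ] = E[X_τ^2] − E[τ]. The walk exits at 0 or 176, with P(hit 176 first) = 169/176, so E[X_τ^2] = 176^2 · 169/176 + 0 = 29744. Thus E[τ] = E[X_τ^2] − E[M_τ] = 29744 − 28561 = 1183 = 169(176 − 169) = 1183.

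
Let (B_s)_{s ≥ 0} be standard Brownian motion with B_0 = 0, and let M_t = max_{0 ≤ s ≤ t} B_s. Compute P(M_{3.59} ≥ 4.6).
P(M_{3.59} ≥ 4.6) = 2·P(B_{3.59} ≥ 4.6) = 2(1 − Φ(4.6/√3.59)) ≈ 0.0152

By the reflection principle for Brownian motion, P(M_t ≥ a) = 2 · P(B_t ≥ a) for a ≥ 0. Since B_t ~ N(0, t), P(B_t ≥ 4.6) = 1 − Φ(4.6/√t) = 1 − Φ(4.6/√3.59) = 1 − Φ(2.4278). So
  P(M_{3.59} ≥ 4.6) = 2(1 − Φ(2.4278)) ≈ 0.0152.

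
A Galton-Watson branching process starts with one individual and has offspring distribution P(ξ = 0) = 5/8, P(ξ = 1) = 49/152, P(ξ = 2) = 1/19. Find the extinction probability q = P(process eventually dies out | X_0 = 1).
q = 1

Mean offspring μ = 0·5/8 + 1·49/152 + 2·1/19 = 65/152 ≤ 1. For μ ≤ 1 with offspring not concentrated at 1, the Galton-Watson process goes extinct almost surely, so q = 1.
(Algebraic check: The pgf is f(s) = 5/8 + 49/152·s + 1/19·s². The extinction probability q is the smallest fixed point of f in [0, 1]. Setting s = f(s):
  1/19·s² + (49/152 − 1)·s + 5/8 = 0
  1/19·s² − (5/8 + 1/19)·s + 5/8 = 0
which factors as (s − 1)·(1/19·s − 5/8) = 0, giving roots s = 1 and s = (5/8)/(1/19) = 95/8. Since 95/8 ≥ 1, the smallest root in [0, 1] is s = 1.)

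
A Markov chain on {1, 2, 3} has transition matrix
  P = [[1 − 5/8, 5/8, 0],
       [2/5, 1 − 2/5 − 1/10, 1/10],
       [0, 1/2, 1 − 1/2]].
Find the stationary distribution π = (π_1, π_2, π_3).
π = (8/23, 25/46, 5/46)

This is a birth-death chain on three states, which satisfies detailed balance: π_1 · P_{12} = π_2 · P_{21} and π_2 · P_{23} = π_3 · P_{32}.
From π_1 · 5/8 = π_2 · 2/5: π_2/π_1 = (5/8)/(2/5) = 25/16.
From π_2 · 1/10 = π_3 · 1/2: π_3/π_2 = (1/10)/(1/2) = 1/5.
Take π_1 proportional to 1; then unnormalized π = (1, 25/16, 5/16). Normalize by dividing by the sum 23/8:
  π = (8/23, 25/46, 5/46).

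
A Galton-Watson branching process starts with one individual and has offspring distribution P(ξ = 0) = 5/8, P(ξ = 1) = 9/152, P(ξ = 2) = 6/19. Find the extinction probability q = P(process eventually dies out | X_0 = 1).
q = 1

Mean offspring μ = 0·5/8 + 1·9/152 + 2·6/19 = 105/152 ≤ 1. For μ ≤ 1 with offspring not concentrated at 1, the Galton-Watson process goes extinct almost surely, so q = 1.
(Algebraic check: The pgf is f(s) = 5/8 + 9/152·s + 6/19·s². The extinction probability q is the smallest fixed point of f in [0, 1]. Setting s = f(s):
  6/19·s² + (9/152 − 1)·s + 5/8 = 0
  6/19·s² − (5/8 + 6/19)·s + 5/8 = 0
which factors as (s − 1)·(6/19·s − 5/8) = 0, giving roots s = 1 and s = (5/8)/(6/19) = 95/48. Since 95/48 ≥ 1, the smallest root in [0, 1] is s = 1.)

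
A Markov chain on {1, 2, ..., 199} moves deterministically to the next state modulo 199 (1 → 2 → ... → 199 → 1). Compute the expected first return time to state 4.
E[T_4 | X_0 = 4] = 199

The chain cycles deterministically, so starting at state 4 it returns in exactly 199 steps. Equivalently, the stationary distribution is uniform π_j = 1/199 for every state j, so by Kac's formula E[T_4] = 1/π_4 = 199.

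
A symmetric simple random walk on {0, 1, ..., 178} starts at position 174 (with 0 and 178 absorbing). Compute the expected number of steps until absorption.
E[τ | X_0 = 174] = 696

Let v_k = E[τ | X_0 = k]. Boundary: v_0 = v_178 = 0. Recurrence: v_k = 1 + (v_{k-1} + v_{k+1})/2 for 1 ≤ k ≤ 177. The particular solution to v_k − (v_{k-1} + v_{k+1})/2 = 1 is v_k = −k^2. Adding homogeneous solution A + B k and matching boundaries gives v_k = k (178 − k). Substituting k = 174: v_174 = 174 · 4 = 696.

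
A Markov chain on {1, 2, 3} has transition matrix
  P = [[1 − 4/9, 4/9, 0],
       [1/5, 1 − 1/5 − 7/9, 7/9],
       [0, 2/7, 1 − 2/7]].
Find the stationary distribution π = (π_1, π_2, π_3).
π = (81/751, 180/751, 490/751)

This is a birth-death chain on three states, which satisfies detailed balance: π_1 · P_{12} = π_2 · P_{21} and π_2 · P_{23} = π_3 · P_{32}.
From π_1 · 4/9 = π_2 · 1/5: π_2/π_1 = (4/9)/(1/5) = 20/9.
From π_2 · 7/9 = π_3 · 2/7: π_3/π_2 = (7/9)/(2/7) = 49/18.
Take π_1 proportional to 1; then unnormalized π = (1, 20/9, 490/81). Normalize by dividing by the sum 751/81:
  π = (81/751, 180/751, 490/751).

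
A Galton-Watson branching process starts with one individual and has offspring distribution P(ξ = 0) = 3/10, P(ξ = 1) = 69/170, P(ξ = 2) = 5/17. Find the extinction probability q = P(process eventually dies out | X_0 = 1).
q = 1

Mean offspring μ = 0·3/10 + 1·69/170 + 2·5/17 = 169/170 ≤ 1. For μ ≤ 1 with offspring not concentrated at 1, the Galton-Watson process goes extinct almost surely, so q = 1.
(Algebraic check: The pgf is f(s) = 3/10 + 69/170·s + 5/17·s². The extinction probability q is the smallest fixed point of f in [0, 1]. Setting s = f(s):
  5/17·s² + (69/170 − 1)·s + 3/10 = 0
  5/17·s² − (3/10 + 5/17)·s + 3/10 = 0
which factors as (s − 1)·(5/17·s − 3/10) = 0, giving roots s = 1 and s = (3/10)/(5/17) = 51/50. Since 51/50 ≥ 1, the smallest root in [0, 1] is s = 1.)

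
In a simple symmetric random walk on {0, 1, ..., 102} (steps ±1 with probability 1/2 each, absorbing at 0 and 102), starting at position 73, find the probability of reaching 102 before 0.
P(hit 102 before 0) = 73/102

Let u_k = P(hit 102 before 0 | start at k). Then u_0 = 0, u_102 = 1, and u_k = u_{k-1}/2 + u_{k+1}/2 for 1 ≤ k ≤ 101. This harmonic recurrence is solved by u_k = k/102, giving u_73 = 73/102.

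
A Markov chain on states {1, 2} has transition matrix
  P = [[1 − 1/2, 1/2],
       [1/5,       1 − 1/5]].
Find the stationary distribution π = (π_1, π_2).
π_1 = 2/7, π_2 = 5/7

Solve πP = π with π_1 + π_2 = 1. From πP = π: π_1 · (1 − 1/2) + π_2 · 1/5 = π_1 ⇒ π_2 · 1/5 = π_1 · 1/2 ⇒ π_2/π_1 = (1/2)/(1/5) = 5/2. Together with π_1 + π_2 = 1:
  π_1 = (1/5)/(1/2 + 1/5) = (1/5)/(7/10) = 2/7,
  π_2 = (1/2)/(1/2 + 1/5) = (1/2)/(7/10) = 5/7.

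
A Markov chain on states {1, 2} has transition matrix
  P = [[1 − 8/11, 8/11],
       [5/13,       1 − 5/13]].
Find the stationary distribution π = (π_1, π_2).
π_1 = 55/159, π_2 = 104/159

Solve πP = π with π_1 + π_2 = 1. From πP = π: π_1 · (1 − 8/11) + π_2 · 5/13 = π_1 ⇒ π_2 · 5/13 = π_1 · 8/11 ⇒ π_2/π_1 = (8/11)/(5/13) = 104/55. Together with π_1 + π_2 = 1:
  π_1 = (5/13)/(8/11 + 5/13) = (5/13)/(159/143) = 55/159,
  π_2 = (8/11)/(8/11 + 5/13) = (8/11)/(159/143) = 104/159.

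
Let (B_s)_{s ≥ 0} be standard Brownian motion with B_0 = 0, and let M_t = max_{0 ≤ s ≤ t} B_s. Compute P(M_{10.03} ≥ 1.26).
P(M_{10.03} ≥ 1.26) = 2·P(B_{10.03} ≥ 1.26) = 2(1 − Φ(1.26/√10.03)) ≈ 0.6907

By the reflection principle for Brownian motion, P(M_t ≥ a) = 2 · P(B_t ≥ a) for a ≥ 0. Since B_t ~ N(0, t), P(B_t ≥ 1.26) = 1 − Φ(1.26/√t) = 1 − Φ(1.26/√10.03) = 1 − Φ(0.3979). So
  P(M_{10.03} ≥ 1.26) = 2(1 − Φ(0.3979)) ≈ 0.6907.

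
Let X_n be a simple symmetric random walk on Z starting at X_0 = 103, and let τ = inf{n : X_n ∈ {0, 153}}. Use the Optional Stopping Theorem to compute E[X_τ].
E[X_τ] = 103

X_n is a martingale and τ is a bounded-mean stopping time (indeed τ is finite a.s. with bounded expectation since the walk is in a bounded region). By the OST, E[X_τ] = E[X_0] = 103. Equivalently: E[X_τ] = 153 · P(hit 153 first) + 0 · P(hit 0 first) = 153 · (103/153) = 103.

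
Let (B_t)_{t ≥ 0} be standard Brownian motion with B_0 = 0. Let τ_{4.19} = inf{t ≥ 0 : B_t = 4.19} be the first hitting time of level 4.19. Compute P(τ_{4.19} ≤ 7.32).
P(τ_{4.19} ≤ 7.32) = 2(1 − Φ(4.19/√7.32)) = 2(1 − Φ(1.5487)) ≈ 0.1215

By the reflection principle for standard BM, P(τ_b ≤ t) = 2 · P(B_t ≥ b). Since B_t ~ N(0, t), P(B_t ≥ 4.19) = 1 − Φ(4.19/√t) = 1 − Φ(4.19/√7.32) = 1 − Φ(1.5487) ≈ 0.06073. Doubling: P(τ_{4.19} ≤ 7.32) ≈ 2 · 0.06073 = 0.12146 ≈ 0.1215.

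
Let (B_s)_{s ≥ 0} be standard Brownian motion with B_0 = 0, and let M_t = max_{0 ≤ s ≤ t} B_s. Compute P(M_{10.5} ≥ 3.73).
P(M_{10.5} ≥ 3.73) = 2·P(B_{10.5} ≥ 3.73) = 2(1 − Φ(3.73/√10.5)) ≈ 0.2497

By the reflection principle for Brownian motion, P(M_t ≥ a) = 2 · P(B_t ≥ a) for a ≥ 0. Since B_t ~ N(0, t), P(B_t ≥ 3.73) = 1 − Φ(3.73/√t) = 1 − Φ(3.73/√10.5) = 1 − Φ(1.1511). So
  P(M_{10.5} ≥ 3.73) = 2(1 − Φ(1.1511)) ≈ 0.2497.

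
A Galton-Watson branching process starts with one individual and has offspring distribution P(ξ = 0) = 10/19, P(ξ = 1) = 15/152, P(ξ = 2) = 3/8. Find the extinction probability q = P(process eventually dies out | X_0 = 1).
q = 1

Mean offspring μ = 0·10/19 + 1·15/152 + 2·3/8 = 129/152 ≤ 1. For μ ≤ 1 with offspring not concentrated at 1, the Galton-Watson process goes extinct almost surely, so q = 1.
(Algebraic check: The pgf is f(s) = 10/19 + 15/152·s + 3/8·s². The extinction probability q is the smallest fixed point of f in [0, 1]. Setting s = f(s):
  3/8·s² + (15/152 − 1)·s + 10/19 = 0
  3/8·s² − (10/19 + 3/8)·s + 10/19 = 0
which factors as (s − 1)·(3/8·s − 10/19) = 0, giving roots s = 1 and s = (10/19)/(3/8) = 80/57. Since 80/57 ≥ 1, the smallest root in [0, 1] is s = 1.)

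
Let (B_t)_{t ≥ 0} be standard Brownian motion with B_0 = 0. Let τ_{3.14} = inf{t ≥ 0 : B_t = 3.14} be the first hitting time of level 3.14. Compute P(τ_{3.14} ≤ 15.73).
P(τ_{3.14} ≤ 15.73) = 2(1 − Φ(3.14/√15.73)) = 2(1 − Φ(0.7917)) ≈ 0.4285

By the reflection principle for standard BM, P(τ_b ≤ t) = 2 · P(B_t ≥ b). Since B_t ~ N(0, t), P(B_t ≥ 3.14) = 1 − Φ(3.14/√t) = 1 − Φ(3.14/√15.73) = 1 − Φ(0.7917) ≈ 0.21427. Doubling: P(τ_{3.14} ≤ 15.73) ≈ 2 · 0.21427 = 0.42854 ≈ 0.4285.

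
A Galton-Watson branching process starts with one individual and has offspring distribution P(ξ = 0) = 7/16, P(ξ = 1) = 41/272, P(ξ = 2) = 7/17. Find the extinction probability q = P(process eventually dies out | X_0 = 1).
q = 1

Mean offspring μ = 0·7/16 + 1·41/272 + 2·7/17 = 265/272 ≤ 1. For μ ≤ 1 with offspring not concentrated at 1, the Galton-Watson process goes extinct almost surely, so q = 1.
(Algebraic check: The pgf is f(s) = 7/16 + 41/272·s + 7/17·s². The extinction probability q is the smallest fixed point of f in [0, 1]. Setting s = f(s):
  7/17·s² + (41/272 − 1)·s + 7/16 = 0
  7/17·s² − (7/16 + 7/17)·s + 7/16 = 0
which factors as (s − 1)·(7/17·s − 7/16) = 0, giving roots s = 1 and s = (7/16)/(7/17) = 17/16. Since 17/16 ≥ 1, the smallest root in [0, 1] is s = 1.)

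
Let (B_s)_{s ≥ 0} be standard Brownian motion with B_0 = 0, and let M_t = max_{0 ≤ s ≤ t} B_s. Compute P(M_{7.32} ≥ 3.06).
P(M_{7.32} ≥ 3.06) = 2·P(B_{7.32} ≥ 3.06) = 2(1 − Φ(3.06/√7.32)) ≈ 0.2581

By the reflection principle for Brownian motion, P(M_t ≥ a) = 2 · P(B_t ≥ a) for a ≥ 0. Since B_t ~ N(0, t), P(B_t ≥ 3.06) = 1 − Φ(3.06/√t) = 1 − Φ(3.06/√7.32) = 1 − Φ(1.1310). So
  P(M_{7.32} ≥ 3.06) = 2(1 − Φ(1.1310)) ≈ 0.2581.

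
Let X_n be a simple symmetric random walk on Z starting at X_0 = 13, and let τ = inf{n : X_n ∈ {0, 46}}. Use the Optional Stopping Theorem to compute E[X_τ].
E[X_τ] = 13

X_n is a martingale and τ is a bounded-mean stopping time (indeed τ is finite a.s. with bounded expectation since the walk is in a bounded region). By the OST, E[X_τ] = E[X_0] = 13. Equivalently: E[X_τ] = 46 · P(hit 46 first) + 0 · P(hit 0 first) = 46 · (13/46) = 13.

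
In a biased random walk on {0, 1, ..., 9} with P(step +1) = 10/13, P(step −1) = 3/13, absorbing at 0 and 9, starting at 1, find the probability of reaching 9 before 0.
P(hit 9 before 0) = (1 − (3/10)^1) / (1 − (3/10)^9) = 100000000/142854331

Let u_k denote P(reach 9 before 0 | start at k). Boundary: u_0 = 0, u_9 = 1. Recurrence: u_k = 10/13·u_{k+1} + 3/13·u_{k-1} for 1 ≤ k ≤ 8. Try u_k = A + B·r^k with r = q/p = (3/13)/(10/13) = 3/10. Substitution satisfies the recurrence; boundary conditions give:
  u_k = (1 − r^k) / (1 − r^N) = (1 − (3/10)^1) / (1 − (3/10)^9) = 100000000/142854331.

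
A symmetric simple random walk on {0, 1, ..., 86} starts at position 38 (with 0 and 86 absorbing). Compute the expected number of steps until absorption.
E[τ | X_0 = 38] = 1824

Let v_k = E[τ | X_0 = k]. Boundary: v_0 = v_86 = 0. Recurrence: v_k = 1 + (v_{k-1} + v_{k+1})/2 for 1 ≤ k ≤ 85. The particular solution to v_k − (v_{k-1} + v_{k+1})/2 = 1 is v_k = −k^2. Adding homogeneous solution A + B k and matching boundaries gives v_k = k (86 − k). Substituting k = 38: v_38 = 38 · 48 = 1824.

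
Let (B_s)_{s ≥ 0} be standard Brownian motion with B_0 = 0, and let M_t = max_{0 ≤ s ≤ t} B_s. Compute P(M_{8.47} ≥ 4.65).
P(M_{8.47} ≥ 4.65) = 2·P(B_{8.47} ≥ 4.65) = 2(1 − Φ(4.65/√8.47)) ≈ 0.1101

By the reflection principle for Brownian motion, P(M_t ≥ a) = 2 · P(B_t ≥ a) for a ≥ 0. Since B_t ~ N(0, t), P(B_t ≥ 4.65) = 1 − Φ(4.65/√t) = 1 − Φ(4.65/√8.47) = 1 − Φ(1.5978). So
  P(M_{8.47} ≥ 4.65) = 2(1 − Φ(1.5978)) ≈ 0.1101.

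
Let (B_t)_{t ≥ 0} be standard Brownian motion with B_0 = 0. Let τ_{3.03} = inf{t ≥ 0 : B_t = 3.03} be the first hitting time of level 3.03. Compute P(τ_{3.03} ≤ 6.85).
P(τ_{3.03} ≤ 6.85) = 2(1 − Φ(3.03/√6.85)) = 2(1 − Φ(1.1577)) ≈ 0.2470

By the reflection principle for standard BM, P(τ_b ≤ t) = 2 · P(B_t ≥ b). Since B_t ~ N(0, t), P(B_t ≥ 3.03) = 1 − Φ(3.03/√t) = 1 − Φ(3.03/√6.85) = 1 − Φ(1.1577) ≈ 0.12349. Doubling: P(τ_{3.03} ≤ 6.85) ≈ 2 · 0.12349 = 0.24698 ≈ 0.2470.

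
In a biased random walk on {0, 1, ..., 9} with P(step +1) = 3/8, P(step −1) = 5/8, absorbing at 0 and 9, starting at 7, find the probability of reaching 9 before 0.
P(hit 9 before 0) = (1 − (5/3)^7) / (1 − (5/3)^9) = 341721/966721

Let u_k denote P(reach 9 before 0 | start at k). Boundary: u_0 = 0, u_9 = 1. Recurrence: u_k = 3/8·u_{k+1} + 5/8·u_{k-1} for 1 ≤ k ≤ 8. Try u_k = A + B·r^k with r = q/p = (5/8)/(3/8) = 5/3. Substitution satisfies the recurrence; boundary conditions give:
  u_k = (1 − r^k) / (1 − r^N) = (1 − (5/3)^7) / (1 − (5/3)^9) = 341721/966721.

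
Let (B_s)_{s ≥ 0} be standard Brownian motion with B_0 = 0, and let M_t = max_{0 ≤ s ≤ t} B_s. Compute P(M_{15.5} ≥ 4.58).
P(M_{15.5} ≥ 4.58) = 2·P(B_{15.5} ≥ 4.58) = 2(1 − Φ(4.58/√15.5)) ≈ 0.2447

By the reflection principle for Brownian motion, P(M_t ≥ a) = 2 · P(B_t ≥ a) for a ≥ 0. Since B_t ~ N(0, t), P(B_t ≥ 4.58) = 1 − Φ(4.58/√t) = 1 − Φ(4.58/√15.5) = 1 − Φ(1.1633). So
  P(M_{15.5} ≥ 4.58) = 2(1 − Φ(1.1633)) ≈ 0.2447.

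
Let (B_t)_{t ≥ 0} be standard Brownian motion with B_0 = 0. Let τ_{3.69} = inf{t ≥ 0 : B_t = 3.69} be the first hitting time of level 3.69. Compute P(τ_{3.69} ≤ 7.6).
P(τ_{3.69} ≤ 7.6) = 2(1 − Φ(3.69/√7.6)) = 2(1 − Φ(1.3385)) ≈ 0.1807

By the reflection principle for standard BM, P(τ_b ≤ t) = 2 · P(B_t ≥ b). Since B_t ~ N(0, t), P(B_t ≥ 3.69) = 1 − Φ(3.69/√t) = 1 − Φ(3.69/√7.6) = 1 − Φ(1.3385) ≈ 0.09037. Doubling: P(τ_{3.69} ≤ 7.6) ≈ 2 · 0.09037 = 0.18074 ≈ 0.1807.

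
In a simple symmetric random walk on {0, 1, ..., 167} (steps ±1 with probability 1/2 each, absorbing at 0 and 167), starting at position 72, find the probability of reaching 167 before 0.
P(hit 167 before 0) = 72/167

Let u_k = P(hit 167 before 0 | start at k). Then u_0 = 0, u_167 = 1, and u_k = u_{k-1}/2 + u_{k+1}/2 for 1 ≤ k ≤ 166. This harmonic recurrence is solved by u_k = k/167, giving u_72 = 72/167.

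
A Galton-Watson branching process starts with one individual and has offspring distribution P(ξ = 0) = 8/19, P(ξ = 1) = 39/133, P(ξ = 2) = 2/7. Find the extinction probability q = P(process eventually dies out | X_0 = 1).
q = 1

Mean offspring μ = 0·8/19 + 1·39/133 + 2·2/7 = 115/133 ≤ 1. For μ ≤ 1 with offspring not concentrated at 1, the Galton-Watson process goes extinct almost surely, so q = 1.
(Algebraic check: The pgf is f(s) = 8/19 + 39/133·s + 2/7·s². The extinction probability q is the smallest fixed point of f in [0, 1]. Setting s = f(s):
  2/7·s² + (39/133 − 1)·s + 8/19 = 0
  2/7·s² − (8/19 + 2/7)·s + 8/19 = 0
which factors as (s − 1)·(2/7·s − 8/19) = 0, giving roots s = 1 and s = (8/19)/(2/7) = 28/19. Since 28/19 ≥ 1, the smallest root in [0, 1] is s = 1.)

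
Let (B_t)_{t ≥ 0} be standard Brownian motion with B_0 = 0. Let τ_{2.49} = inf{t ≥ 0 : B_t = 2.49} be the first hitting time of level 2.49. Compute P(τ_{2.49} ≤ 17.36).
P(τ_{2.49} ≤ 17.36) = 2(1 − Φ(2.49/√17.36)) = 2(1 − Φ(0.5976)) ≈ 0.5501

By the reflection principle for standard BM, P(τ_b ≤ t) = 2 · P(B_t ≥ b). Since B_t ~ N(0, t), P(B_t ≥ 2.49) = 1 − Φ(2.49/√t) = 1 − Φ(2.49/√17.36) = 1 − Φ(0.5976) ≈ 0.27505. Doubling: P(τ_{2.49} ≤ 17.36) ≈ 2 · 0.27505 = 0.55010 ≈ 0.5501.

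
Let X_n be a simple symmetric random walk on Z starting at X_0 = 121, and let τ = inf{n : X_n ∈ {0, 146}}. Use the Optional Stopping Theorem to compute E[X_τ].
E[X_τ] = 121

X_n is a martingale and τ is a bounded-mean stopping time (indeed τ is finite a.s. with bounded expectation since the walk is in a bounded region). By the OST, E[X_τ] = E[X_0] = 121. Equivalently: E[X_τ] = 146 · P(hit 146 first) + 0 · P(hit 0 first) = 146 · (121/146) = 121.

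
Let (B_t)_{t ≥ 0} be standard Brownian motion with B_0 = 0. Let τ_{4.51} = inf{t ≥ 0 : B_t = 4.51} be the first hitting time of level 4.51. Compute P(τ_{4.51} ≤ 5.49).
P(τ_{4.51} ≤ 5.49) = 2(1 − Φ(4.51/√5.49)) = 2(1 − Φ(1.9248)) ≈ 0.0543

By the reflection principle for standard BM, P(τ_b ≤ t) = 2 · P(B_t ≥ b). Since B_t ~ N(0, t), P(B_t ≥ 4.51) = 1 − Φ(4.51/√t) = 1 − Φ(4.51/√5.49) = 1 − Φ(1.9248) ≈ 0.02713. Doubling: P(τ_{4.51} ≤ 5.49) ≈ 2 · 0.02713 = 0.05426 ≈ 0.0543.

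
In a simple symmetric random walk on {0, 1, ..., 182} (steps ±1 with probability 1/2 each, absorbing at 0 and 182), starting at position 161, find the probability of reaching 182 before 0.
P(hit 182 before 0) = 161/182 = 23/26

Let u_k = P(hit 182 before 0 | start at k). Then u_0 = 0, u_182 = 1, and u_k = u_{k-1}/2 + u_{k+1}/2 for 1 ≤ k ≤ 181. This harmonic recurrence is solved by u_k = k/182, giving u_161 = 161/182 = 23/26.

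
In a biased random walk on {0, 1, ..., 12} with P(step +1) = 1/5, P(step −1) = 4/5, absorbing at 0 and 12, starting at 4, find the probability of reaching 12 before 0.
P(hit 12 before 0) = (1 − (4)^4) / (1 − (4)^12) = 1/65793

Let u_k denote P(reach 12 before 0 | start at k). Boundary: u_0 = 0, u_12 = 1. Recurrence: u_k = 1/5·u_{k+1} + 4/5·u_{k-1} for 1 ≤ k ≤ 11. Try u_k = A + B·r^k with r = q/p = (4/5)/(1/5) = 4. Substitution satisfies the recurrence; boundary conditions give:
  u_k = (1 − r^k) / (1 − r^N) = (1 − (4)^4) / (1 − (4)^12) = 1/65793.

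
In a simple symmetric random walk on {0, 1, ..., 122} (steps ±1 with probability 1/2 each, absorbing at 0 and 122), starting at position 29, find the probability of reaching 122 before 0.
P(hit 122 before 0) = 29/122

Let u_k = P(hit 122 before 0 | start at k). Then u_0 = 0, u_122 = 1, and u_k = u_{k-1}/2 + u_{k+1}/2 for 1 ≤ k ≤ 121. This harmonic recurrence is solved by u_k = k/122, giving u_29 = 29/122.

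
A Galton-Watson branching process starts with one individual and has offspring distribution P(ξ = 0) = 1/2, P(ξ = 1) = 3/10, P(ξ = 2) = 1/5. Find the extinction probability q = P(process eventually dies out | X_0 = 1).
q = 1

Mean offspring μ = 0·1/2 + 1·3/10 + 2·1/5 = 7/10 ≤ 1. For μ ≤ 1 with offspring not concentrated at 1, the Galton-Watson process goes extinct almost surely, so q = 1.
(Algebraic check: The pgf is f(s) = 1/2 + 3/10·s + 1/5·s². The extinction probability q is the smallest fixed point of f in [0, 1]. Setting s = f(s):
  1/5·s² + (3/10 − 1)·s + 1/2 = 0
  1/5·s² − (1/2 + 1/5)·s + 1/2 = 0
which factors as (s − 1)·(1/5·s − 1/2) = 0, giving roots s = 1 and s = (1/2)/(1/5) = 5/2. Since 5/2 ≥ 1, the smallest root in [0, 1] is s = 1.)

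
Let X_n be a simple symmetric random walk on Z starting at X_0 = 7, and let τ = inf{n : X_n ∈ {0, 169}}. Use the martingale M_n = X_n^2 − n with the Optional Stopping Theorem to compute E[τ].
E[τ] = 1134

M_n = X_n^2 − n is a martingale (since E[X_{n+1}^2 | F_n] = X_n^2 + 1). By OST (τ has finite mean in a bounded region), E[M_τ] = E[M_0] = X_0^2 − 0 = 7^2 = 49. Also E[M_τ] = E[X_τ^2] − E[τ]. The walk exits at 0 or 169, with P(hit 169 first) = 7/169, so E[X_τ^2] = 169^2 · 7/169 + 0 = 1183. Thus E[τ] = E[X_τ^2] − E[M_τ] = 1183 − 49 = 1134 = 7(169 − 7) = 1134.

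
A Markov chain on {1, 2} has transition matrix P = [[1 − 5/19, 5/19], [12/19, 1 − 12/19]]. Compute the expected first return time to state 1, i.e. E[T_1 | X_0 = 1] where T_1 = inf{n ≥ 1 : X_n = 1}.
E[T_1 | X_0 = 1] = 1/π_1 = 17/12

For an irreducible recurrent Markov chain with stationary distribution π, E[T_i | X_0 = i] = 1/π_i (Kac's formula). Here π_1 = (12/19)/(5/19 + 12/19) = (12/19)/(17/19) = 12/17, so E[T_1 | X_0 = 1] = 1/π_1 = (5/19 + 12/19)/(12/19) = (17/19)/(12/19) = 17/12.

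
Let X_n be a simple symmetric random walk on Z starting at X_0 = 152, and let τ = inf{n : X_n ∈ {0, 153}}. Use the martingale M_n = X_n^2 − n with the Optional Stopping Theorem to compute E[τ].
E[τ] = 152

M_n = X_n^2 − n is a martingale (since E[X_{n+1}^2 | F_n] = X_n^2 + 1). By OST (τ has finite mean in a bounded region), E[M_τ] = E[M_0] = X_0^2 − 0 = 152^2 = 23104. Also E[M_τ] = E[X_τ^2] − E[τ]. The walk exits at 0 or 153, with P(hit 153 first) = 152/153, so E[X_τ^2] = 153^2 · 152/153 + 0 = 23256. Thus E[τ] = E[X_τ^2] − E[M_τ] = 23256 − 23104 = 152 = 152(153 − 152) = 152.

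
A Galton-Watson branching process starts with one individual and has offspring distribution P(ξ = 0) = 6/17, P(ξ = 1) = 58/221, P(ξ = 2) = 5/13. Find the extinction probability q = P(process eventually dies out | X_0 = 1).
q = 78/85

The pgf is f(s) = 6/17 + 58/221·s + 5/13·s². The extinction probability q is the smallest fixed point of f in [0, 1]. Setting s = f(s):
  5/13·s² + (58/221 − 1)·s + 6/17 = 0
  5/13·s² − (6/17 + 5/13)·s + 6/17 = 0
which factors as (s − 1)·(5/13·s − 6/17) = 0, giving roots s = 1 and s = (6/17)/(5/13) = 78/85.
Mean offspring μ = 58/221 + 2·5/13 = 228/221 > 1 (supercritical), so q < 1. The extinction probability is the smaller root: q = (6/17)/(5/13) = 78/85.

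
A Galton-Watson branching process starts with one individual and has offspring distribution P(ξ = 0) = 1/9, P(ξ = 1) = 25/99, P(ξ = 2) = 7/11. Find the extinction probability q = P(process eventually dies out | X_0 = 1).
q = 11/63

The pgf is f(s) = 1/9 + 25/99·s + 7/11·s². The extinction probability q is the smallest fixed point of f in [0, 1]. Setting s = f(s):
  7/11·s² + (25/99 − 1)·s + 1/9 = 0
  7/11·s² − (1/9 + 7/11)·s + 1/9 = 0
which factors as (s − 1)·(7/11·s − 1/9) = 0, giving roots s = 1 and s = (1/9)/(7/11) = 11/63.
Mean offspring μ = 25/99 + 2·7/11 = 151/99 > 1 (supercritical), so q < 1. The extinction probability is the smaller root: q = (1/9)/(7/11) = 11/63.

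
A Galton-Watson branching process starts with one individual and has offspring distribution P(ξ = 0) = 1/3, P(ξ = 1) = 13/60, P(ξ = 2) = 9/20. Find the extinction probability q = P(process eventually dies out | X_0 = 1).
q = 20/27

The pgf is f(s) = 1/3 + 13/60·s + 9/20·s². The extinction probability q is the smallest fixed point of f in [0, 1]. Setting s = f(s):
  9/20·s² + (13/60 − 1)·s + 1/3 = 0
  9/20·s² − (1/3 + 9/20)·s + 1/3 = 0
which factors as (s − 1)·(9/20·s − 1/3) = 0, giving roots s = 1 and s = (1/3)/(9/20) = 20/27.
Mean offspring μ = 13/60 + 2·9/20 = 67/60 > 1 (supercritical), so q < 1. The extinction probability is the smaller root: q = (1/3)/(9/20) = 20/27.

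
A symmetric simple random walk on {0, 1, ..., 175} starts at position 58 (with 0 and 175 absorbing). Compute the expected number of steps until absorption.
E[τ | X_0 = 58] = 6786

Let v_k = E[τ | X_0 = k]. Boundary: v_0 = v_175 = 0. Recurrence: v_k = 1 + (v_{k-1} + v_{k+1})/2 for 1 ≤ k ≤ 174. The particular solution to v_k − (v_{k-1} + v_{k+1})/2 = 1 is v_k = −k^2. Adding homogeneous solution A + B k and matching boundaries gives v_k = k (175 − k). Substituting k = 58: v_58 = 58 · 117 = 6786.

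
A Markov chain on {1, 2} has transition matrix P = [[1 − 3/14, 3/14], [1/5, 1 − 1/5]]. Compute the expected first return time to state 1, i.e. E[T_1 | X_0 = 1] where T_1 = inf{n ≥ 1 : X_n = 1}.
E[T_1 | X_0 = 1] = 1/π_1 = 29/14

For an irreducible recurrent Markov chain with stationary distribution π, E[T_i | X_0 = i] = 1/π_i (Kac's formula). Here π_1 = (1/5)/(3/14 + 1/5) = (1/5)/(29/70) = 14/29, so E[T_1 | X_0 = 1] = 1/π_1 = (3/14 + 1/5)/(1/5) = (29/70)/(1/5) = 29/14.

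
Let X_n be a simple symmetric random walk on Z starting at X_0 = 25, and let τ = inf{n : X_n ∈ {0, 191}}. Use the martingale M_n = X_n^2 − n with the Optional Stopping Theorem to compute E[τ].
E[τ] = 4150

M_n = X_n^2 − n is a martingale (since E[X_{n+1}^2 | F_n] = X_n^2 + 1). By OST (τ has finite mean in a bounded region), E[M_τ] = E[M_0] = X_0^2 − 0 = 25^2 = 625. Also E[M_τ] = E[X_τ^2] − E[τ]. The walk exits at 0 or 191, with P(hit 191 first) = 25/191, so E[X_τ^2] = 191^2 · 25/191 + 0 = 4775. Thus E[τ] = E[X_τ^2] − E[M_τ] = 4775 − 625 = 4150 = 25(191 − 25) = 4150.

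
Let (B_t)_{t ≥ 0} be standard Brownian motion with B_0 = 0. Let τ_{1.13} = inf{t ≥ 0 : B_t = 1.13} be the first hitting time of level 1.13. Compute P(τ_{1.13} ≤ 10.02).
P(τ_{1.13} ≤ 10.02) = 2(1 − Φ(1.13/√10.02)) = 2(1 − Φ(0.3570)) ≈ 0.7211

By the reflection principle for standard BM, P(τ_b ≤ t) = 2 · P(B_t ≥ b). Since B_t ~ N(0, t), P(B_t ≥ 1.13) = 1 − Φ(1.13/√t) = 1 − Φ(1.13/√10.02) = 1 − Φ(0.3570) ≈ 0.36055. Doubling: P(τ_{1.13} ≤ 10.02) ≈ 2 · 0.36055 = 0.72110 ≈ 0.7211.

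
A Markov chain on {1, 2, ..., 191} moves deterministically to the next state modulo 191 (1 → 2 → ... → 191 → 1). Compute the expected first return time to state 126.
E[T_126 | X_0 = 126] = 191

The chain cycles deterministically, so starting at state 126 it returns in exactly 191 steps. Equivalently, the stationary distribution is uniform π_j = 1/191 for every state j, so by Kac's formula E[T_126] = 1/π_126 = 191.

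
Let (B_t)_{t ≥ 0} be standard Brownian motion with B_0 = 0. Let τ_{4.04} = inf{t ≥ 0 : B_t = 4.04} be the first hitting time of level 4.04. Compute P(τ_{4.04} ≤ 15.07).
P(τ_{4.04} ≤ 15.07) = 2(1 − Φ(4.04/√15.07)) = 2(1 − Φ(1.0407)) ≈ 0.2980

By the reflection principle for standard BM, P(τ_b ≤ t) = 2 · P(B_t ≥ b). Since B_t ~ N(0, t), P(B_t ≥ 4.04) = 1 − Φ(4.04/√t) = 1 − Φ(4.04/√15.07) = 1 − Φ(1.0407) ≈ 0.14901. Doubling: P(τ_{4.04} ≤ 15.07) ≈ 2 · 0.14901 = 0.29802 ≈ 0.2980.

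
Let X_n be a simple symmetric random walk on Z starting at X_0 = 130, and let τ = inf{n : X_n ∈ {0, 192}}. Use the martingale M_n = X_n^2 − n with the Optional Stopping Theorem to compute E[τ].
E[τ] = 8060

M_n = X_n^2 − n is a martingale (since E[X_{n+1}^2 | F_n] = X_n^2 + 1). By OST (τ has finite mean in a bounded region), E[M_τ] = E[M_0] = X_0^2 − 0 = 130^2 = 16900. Also E[M_τ] = E[X_τ^2] − E[τ]. The walk exits at 0 or 192, with P(hit 192 first) = 130/192, so E[X_τ^2] = 192^2 · 130/192 + 0 = 24960. Thus E[τ] = E[X_τ^2] − E[M_τ] = 24960 − 16900 = 8060 = 130(192 − 130) = 8060.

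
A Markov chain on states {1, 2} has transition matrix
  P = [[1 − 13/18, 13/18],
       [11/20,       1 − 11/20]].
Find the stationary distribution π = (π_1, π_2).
π_1 = 99/229, π_2 = 130/229

Solve πP = π with π_1 + π_2 = 1. From πP = π: π_1 · (1 − 13/18) + π_2 · 11/20 = π_1 ⇒ π_2 · 11/20 = π_1 · 13/18 ⇒ π_2/π_1 = (13/18)/(11/20) = 130/99. Together with π_1 + π_2 = 1:
  π_1 = (11/20)/(13/18 + 11/20) = (11/20)/(229/180) = 99/229,
  π_2 = (13/18)/(13/18 + 11/20) = (13/18)/(229/180) = 130/229.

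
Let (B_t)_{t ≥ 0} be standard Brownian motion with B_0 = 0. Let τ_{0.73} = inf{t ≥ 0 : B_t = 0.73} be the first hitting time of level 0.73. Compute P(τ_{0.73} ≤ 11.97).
P(τ_{0.73} ≤ 11.97) = 2(1 − Φ(0.73/√11.97)) = 2(1 − Φ(0.2110)) ≈ 0.8329

By the reflection principle for standard BM, P(τ_b ≤ t) = 2 · P(B_t ≥ b). Since B_t ~ N(0, t), P(B_t ≥ 0.73) = 1 − Φ(0.73/√t) = 1 − Φ(0.73/√11.97) = 1 − Φ(0.2110) ≈ 0.41644. Doubling: P(τ_{0.73} ≤ 11.97) ≈ 2 · 0.41644 = 0.83288 ≈ 0.8329.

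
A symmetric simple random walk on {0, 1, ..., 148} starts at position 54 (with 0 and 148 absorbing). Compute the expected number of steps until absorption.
E[τ | X_0 = 54] = 5076

Let v_k = E[τ | X_0 = k]. Boundary: v_0 = v_148 = 0. Recurrence: v_k = 1 + (v_{k-1} + v_{k+1})/2 for 1 ≤ k ≤ 147. The particular solution to v_k − (v_{k-1} + v_{k+1})/2 = 1 is v_k = −k^2. Adding homogeneous solution A + B k and matching boundaries gives v_k = k (148 − k). Substituting k = 54: v_54 = 54 · 94 = 5076.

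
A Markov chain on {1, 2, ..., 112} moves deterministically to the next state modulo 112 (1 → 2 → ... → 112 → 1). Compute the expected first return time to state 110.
E[T_110 | X_0 = 110] = 112

The chain cycles deterministically, so starting at state 110 it returns in exactly 112 steps. Equivalently, the stationary distribution is uniform π_j = 1/112 for every state j, so by Kac's formula E[T_110] = 1/π_110 = 112.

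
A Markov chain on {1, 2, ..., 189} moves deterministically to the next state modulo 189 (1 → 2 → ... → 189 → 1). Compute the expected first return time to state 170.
E[T_170 | X_0 = 170] = 189

The chain cycles deterministically, so starting at state 170 it returns in exactly 189 steps. Equivalently, the stationary distribution is uniform π_j = 1/189 for every state j, so by Kac's formula E[T_170] = 1/π_170 = 189.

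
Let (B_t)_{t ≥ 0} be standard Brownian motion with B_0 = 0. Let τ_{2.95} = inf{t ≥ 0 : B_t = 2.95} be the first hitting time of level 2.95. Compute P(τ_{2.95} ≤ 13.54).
P(τ_{2.95} ≤ 13.54) = 2(1 − Φ(2.95/√13.54)) = 2(1 − Φ(0.8017)) ≈ 0.4227

By the reflection principle for standard BM, P(τ_b ≤ t) = 2 · P(B_t ≥ b). Since B_t ~ N(0, t), P(B_t ≥ 2.95) = 1 − Φ(2.95/√t) = 1 − Φ(2.95/√13.54) = 1 − Φ(0.8017) ≈ 0.21136. Doubling: P(τ_{2.95} ≤ 13.54) ≈ 2 · 0.21136 = 0.42272 ≈ 0.4227.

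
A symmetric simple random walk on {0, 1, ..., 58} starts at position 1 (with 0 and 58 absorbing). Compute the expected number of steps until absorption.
E[τ | X_0 = 1] = 57

Let v_k = E[τ | X_0 = k]. Boundary: v_0 = v_58 = 0. Recurrence: v_k = 1 + (v_{k-1} + v_{k+1})/2 for 1 ≤ k ≤ 57. The particular solution to v_k − (v_{k-1} + v_{k+1})/2 = 1 is v_k = −k^2. Adding homogeneous solution A + B k and matching boundaries gives v_k = k (58 − k). Substituting k = 1: v_1 = 1 · 57 = 57.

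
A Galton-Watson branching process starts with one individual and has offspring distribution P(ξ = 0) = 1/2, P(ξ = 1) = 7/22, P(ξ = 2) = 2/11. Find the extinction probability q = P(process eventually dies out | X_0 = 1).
q = 1

Mean offspring μ = 0·1/2 + 1·7/22 + 2·2/11 = 15/22 ≤ 1. For μ ≤ 1 with offspring not concentrated at 1, the Galton-Watson process goes extinct almost surely, so q = 1.
(Algebraic check: The pgf is f(s) = 1/2 + 7/22·s + 2/11·s². The extinction probability q is the smallest fixed point of f in [0, 1]. Setting s = f(s):
  2/11·s² + (7/22 − 1)·s + 1/2 = 0
  2/11·s² − (1/2 + 2/11)·s + 1/2 = 0
which factors as (s − 1)·(2/11·s − 1/2) = 0, giving roots s = 1 and s = (1/2)/(2/11) = 11/4. Since 11/4 ≥ 1, the smallest root in [0, 1] is s = 1.)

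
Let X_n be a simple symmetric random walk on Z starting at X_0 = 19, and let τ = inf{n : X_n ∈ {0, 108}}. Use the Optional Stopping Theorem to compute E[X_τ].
E[X_τ] = 19

X_n is a martingale and τ is a bounded-mean stopping time (indeed τ is finite a.s. with bounded expectation since the walk is in a bounded region). By the OST, E[X_τ] = E[X_0] = 19. Equivalently: E[X_τ] = 108 · P(hit 108 first) + 0 · P(hit 0 first) = 108 · (19/108) = 19.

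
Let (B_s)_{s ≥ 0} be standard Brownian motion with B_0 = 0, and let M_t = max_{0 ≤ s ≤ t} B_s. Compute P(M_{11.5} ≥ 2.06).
P(M_{11.5} ≥ 2.06) = 2·P(B_{11.5} ≥ 2.06) = 2(1 − Φ(2.06/√11.5)) ≈ 0.5435

By the reflection principle for Brownian motion, P(M_t ≥ a) = 2 · P(B_t ≥ a) for a ≥ 0. Since B_t ~ N(0, t), P(B_t ≥ 2.06) = 1 − Φ(2.06/√t) = 1 − Φ(2.06/√11.5) = 1 − Φ(0.6075). So
  P(M_{11.5} ≥ 2.06) = 2(1 − Φ(0.6075)) ≈ 0.5435.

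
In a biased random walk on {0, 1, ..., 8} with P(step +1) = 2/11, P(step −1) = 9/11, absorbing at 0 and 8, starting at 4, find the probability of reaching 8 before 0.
P(hit 8 before 0) = (1 − (9/2)^4) / (1 − (9/2)^8) = 16/6577

Let u_k denote P(reach 8 before 0 | start at k). Boundary: u_0 = 0, u_8 = 1. Recurrence: u_k = 2/11·u_{k+1} + 9/11·u_{k-1} for 1 ≤ k ≤ 7. Try u_k = A + B·r^k with r = q/p = (9/11)/(2/11) = 9/2. Substitution satisfies the recurrence; boundary conditions give:
  u_k = (1 − r^k) / (1 − r^N) = (1 − (9/2)^4) / (1 − (9/2)^8) = 16/6577.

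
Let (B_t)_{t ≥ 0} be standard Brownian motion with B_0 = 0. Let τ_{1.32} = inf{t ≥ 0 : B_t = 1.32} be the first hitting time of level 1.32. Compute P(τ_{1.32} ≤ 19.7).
P(τ_{1.32} ≤ 19.7) = 2(1 − Φ(1.32/√19.7)) = 2(1 − Φ(0.2974)) ≈ 0.7662

By the reflection principle for standard BM, P(τ_b ≤ t) = 2 · P(B_t ≥ b). Since B_t ~ N(0, t), P(B_t ≥ 1.32) = 1 − Φ(1.32/√t) = 1 − Φ(1.32/√19.7) = 1 − Φ(0.2974) ≈ 0.38308. Doubling: P(τ_{1.32} ≤ 19.7) ≈ 2 · 0.38308 = 0.76616 ≈ 0.7662.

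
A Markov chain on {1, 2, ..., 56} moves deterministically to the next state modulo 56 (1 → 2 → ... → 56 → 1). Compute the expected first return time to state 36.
E[T_36 | X_0 = 36] = 56

The chain cycles deterministically, so starting at state 36 it returns in exactly 56 steps. Equivalently, the stationary distribution is uniform π_j = 1/56 for every state j, so by Kac's formula E[T_36] = 1/π_36 = 56.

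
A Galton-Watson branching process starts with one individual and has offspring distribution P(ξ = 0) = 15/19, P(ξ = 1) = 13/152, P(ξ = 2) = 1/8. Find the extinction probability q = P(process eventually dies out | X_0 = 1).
q = 1

Mean offspring μ = 0·15/19 + 1·13/152 + 2·1/8 = 51/152 ≤ 1. For μ ≤ 1 with offspring not concentrated at 1, the Galton-Watson process goes extinct almost surely, so q = 1.
(Algebraic check: The pgf is f(s) = 15/19 + 13/152·s + 1/8·s². The extinction probability q is the smallest fixed point of f in [0, 1]. Setting s = f(s):
  1/8·s² + (13/152 − 1)·s + 15/19 = 0
  1/8·s² − (15/19 + 1/8)·s + 15/19 = 0
which factors as (s − 1)·(1/8·s − 15/19) = 0, giving roots s = 1 and s = (15/19)/(1/8) = 120/19. Since 120/19 ≥ 1, the smallest root in [0, 1] is s = 1.)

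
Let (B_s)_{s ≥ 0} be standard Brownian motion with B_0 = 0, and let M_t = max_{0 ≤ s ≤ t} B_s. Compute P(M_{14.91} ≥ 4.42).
P(M_{14.91} ≥ 4.42) = 2·P(B_{14.91} ≥ 4.42) = 2(1 − Φ(4.42/√14.91)) ≈ 0.2523

By the reflection principle for Brownian motion, P(M_t ≥ a) = 2 · P(B_t ≥ a) for a ≥ 0. Since B_t ~ N(0, t), P(B_t ≥ 4.42) = 1 − Φ(4.42/√t) = 1 − Φ(4.42/√14.91) = 1 − Φ(1.1447). So
  P(M_{14.91} ≥ 4.42) = 2(1 − Φ(1.1447)) ≈ 0.2523.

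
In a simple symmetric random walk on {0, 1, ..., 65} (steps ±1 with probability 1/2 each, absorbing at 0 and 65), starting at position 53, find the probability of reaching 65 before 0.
P(hit 65 before 0) = 53/65

Let u_k = P(hit 65 before 0 | start at k). Then u_0 = 0, u_65 = 1, and u_k = u_{k-1}/2 + u_{k+1}/2 for 1 ≤ k ≤ 64. This harmonic recurrence is solved by u_k = k/65, giving u_53 = 53/65.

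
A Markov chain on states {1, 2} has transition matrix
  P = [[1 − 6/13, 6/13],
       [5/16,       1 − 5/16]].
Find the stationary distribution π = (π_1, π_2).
π_1 = 65/161, π_2 = 96/161

Solve πP = π with π_1 + π_2 = 1. From πP = π: π_1 · (1 − 6/13) + π_2 · 5/16 = π_1 ⇒ π_2 · 5/16 = π_1 · 6/13 ⇒ π_2/π_1 = (6/13)/(5/16) = 96/65. Together with π_1 + π_2 = 1:
  π_1 = (5/16)/(6/13 + 5/16) = (5/16)/(161/208) = 65/161,
  π_2 = (6/13)/(6/13 + 5/16) = (6/13)/(161/208) = 96/161.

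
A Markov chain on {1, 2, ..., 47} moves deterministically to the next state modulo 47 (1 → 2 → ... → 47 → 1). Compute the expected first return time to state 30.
E[T_30 | X_0 = 30] = 47

The chain cycles deterministically, so starting at state 30 it returns in exactly 47 steps. Equivalently, the stationary distribution is uniform π_j = 1/47 for every state j, so by Kac's formula E[T_30] = 1/π_30 = 47.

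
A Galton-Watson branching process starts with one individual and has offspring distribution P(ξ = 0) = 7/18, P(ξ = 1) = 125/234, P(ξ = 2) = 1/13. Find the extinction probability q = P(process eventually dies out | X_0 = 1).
q = 1

Mean offspring μ = 0·7/18 + 1·125/234 + 2·1/13 = 161/234 ≤ 1. For μ ≤ 1 with offspring not concentrated at 1, the Galton-Watson process goes extinct almost surely, so q = 1.
(Algebraic check: The pgf is f(s) = 7/18 + 125/234·s + 1/13·s². The extinction probability q is the smallest fixed point of f in [0, 1]. Setting s = f(s):
  1/13·s² + (125/234 − 1)·s + 7/18 = 0
  1/13·s² − (7/18 + 1/13)·s + 7/18 = 0
which factors as (s − 1)·(1/13·s − 7/18) = 0, giving roots s = 1 and s = (7/18)/(1/13) = 91/18. Since 91/18 ≥ 1, the smallest root in [0, 1] is s = 1.)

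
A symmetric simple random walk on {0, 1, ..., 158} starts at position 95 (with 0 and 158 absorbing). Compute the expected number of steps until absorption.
E[τ | X_0 = 95] = 5985

Let v_k = E[τ | X_0 = k]. Boundary: v_0 = v_158 = 0. Recurrence: v_k = 1 + (v_{k-1} + v_{k+1})/2 for 1 ≤ k ≤ 157. The particular solution to v_k − (v_{k-1} + v_{k+1})/2 = 1 is v_k = −k^2. Adding homogeneous solution A + B k and matching boundaries gives v_k = k (158 − k). Substituting k = 95: v_95 = 95 · 63 = 5985.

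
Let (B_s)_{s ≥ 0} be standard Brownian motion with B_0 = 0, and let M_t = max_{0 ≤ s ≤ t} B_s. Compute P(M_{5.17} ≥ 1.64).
P(M_{5.17} ≥ 1.64) = 2·P(B_{5.17} ≥ 1.64) = 2(1 − Φ(1.64/√5.17)) ≈ 0.4707

By the reflection principle for Brownian motion, P(M_t ≥ a) = 2 · P(B_t ≥ a) for a ≥ 0. Since B_t ~ N(0, t), P(B_t ≥ 1.64) = 1 − Φ(1.64/√t) = 1 − Φ(1.64/√5.17) = 1 − Φ(0.7213). So
  P(M_{5.17} ≥ 1.64) = 2(1 − Φ(0.7213)) ≈ 0.4707.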